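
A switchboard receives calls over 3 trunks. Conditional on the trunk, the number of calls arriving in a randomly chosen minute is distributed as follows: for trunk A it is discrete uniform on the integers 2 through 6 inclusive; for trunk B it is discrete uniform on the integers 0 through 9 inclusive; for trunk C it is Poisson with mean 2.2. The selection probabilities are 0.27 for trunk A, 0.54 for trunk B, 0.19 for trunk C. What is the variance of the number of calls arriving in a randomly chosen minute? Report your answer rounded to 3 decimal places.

Per component, A: μ=4, E[X²]=18; B: μ=4.5, E[X²]=28.5; C: μ=2.2, E[X²]=7.04.
E[X] = 0.27·4 + 0.54·4.5 + 0.19·2.2 = 3.928.
E[X²] = 0.27·18 + 0.54·28.5 + 0.19·7.04 = 21.5876.
Var(X) = E[X²] − (E[X])² = 21.5876 − 15.4292 = 6.15842.

6.158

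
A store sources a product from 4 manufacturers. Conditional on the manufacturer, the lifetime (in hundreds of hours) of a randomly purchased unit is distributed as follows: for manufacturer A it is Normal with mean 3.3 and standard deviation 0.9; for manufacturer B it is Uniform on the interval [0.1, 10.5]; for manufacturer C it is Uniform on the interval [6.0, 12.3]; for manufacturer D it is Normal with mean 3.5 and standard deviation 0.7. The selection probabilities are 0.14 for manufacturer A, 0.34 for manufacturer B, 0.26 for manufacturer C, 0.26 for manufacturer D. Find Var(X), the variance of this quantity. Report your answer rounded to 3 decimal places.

Per component, A: μ=3.3, E[X²]=11.7; B: μ=5.3, E[X²]=37.1033; C: μ=9.15, E[X²]=87.03; D: μ=3.5, E[X²]=12.74.
E[X] = 0.14·3.3 + 0.34·5.3 + 0.26·9.15 + 0.26·3.5 = 5.553.
E[X²] = 0.14·11.7 + 0.34·37.1033 + 0.26·87.03 + 0.26·12.74 = 40.1933.
Var(X) = E[X²] − (E[X])² = 40.1933 − 30.8358 = 9.35752.

9.358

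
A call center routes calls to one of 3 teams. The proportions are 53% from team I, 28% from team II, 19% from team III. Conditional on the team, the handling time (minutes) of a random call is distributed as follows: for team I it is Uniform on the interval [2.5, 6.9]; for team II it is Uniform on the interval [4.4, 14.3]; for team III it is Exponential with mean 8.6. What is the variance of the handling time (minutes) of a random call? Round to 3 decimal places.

21.965

Per component, I: μ=4.7, E[X²]=23.7033; II: μ=9.35, E[X²]=95.59; III: μ=8.6, E[X²]=147.92.
E[X] = 0.53·4.7 + 0.28·9.35 + 0.19·8.6 = 6.743.
E[X²] = 0.53·23.7033 + 0.28·95.59 + 0.19·147.92 = 67.4328.
Var(X) = E[X²] − (E[X])² = 67.4328 − 45.468 = 21.9647.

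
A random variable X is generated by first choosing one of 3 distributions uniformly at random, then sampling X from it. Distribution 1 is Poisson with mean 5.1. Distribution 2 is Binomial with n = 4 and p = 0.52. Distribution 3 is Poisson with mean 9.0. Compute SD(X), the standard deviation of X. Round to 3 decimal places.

3.613

Per component, 1: μ=5.1, E[X²]=31.11; 2: μ=2.08, E[X²]=5.3248; 3: μ=9, E[X²]=90.
E[X] = 0.333333·5.1 + 0.333333·2.08 + 0.333333·9 = 5.39333.
E[X²] = 0.333333·31.11 + 0.333333·5.3248 + 0.333333·90 = 42.1449.
Var(X) = E[X²] − (E[X])² = 42.1449 − 29.088 = 13.0569.
SD(X) = √13.0569 = 3.61343.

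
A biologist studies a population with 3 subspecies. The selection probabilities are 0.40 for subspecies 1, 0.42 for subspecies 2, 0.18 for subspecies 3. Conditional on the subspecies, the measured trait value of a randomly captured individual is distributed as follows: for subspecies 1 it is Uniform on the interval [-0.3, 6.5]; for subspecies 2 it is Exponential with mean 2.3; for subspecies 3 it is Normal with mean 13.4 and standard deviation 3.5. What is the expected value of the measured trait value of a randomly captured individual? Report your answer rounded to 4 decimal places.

Component means — 1: 3.1; 2: 2.3; 3: 13.4.
E[X] = 0.4·3.1 + 0.42·2.3 + 0.18·13.4 = 4.618.

4.6180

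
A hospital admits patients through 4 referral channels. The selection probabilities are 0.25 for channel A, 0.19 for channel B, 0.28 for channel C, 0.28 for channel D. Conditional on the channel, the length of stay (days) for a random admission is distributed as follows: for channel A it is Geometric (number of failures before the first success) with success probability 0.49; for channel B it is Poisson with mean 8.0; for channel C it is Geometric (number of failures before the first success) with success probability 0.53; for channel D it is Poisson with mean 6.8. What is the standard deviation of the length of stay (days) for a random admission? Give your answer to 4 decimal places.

Per component, A: μ=1.04082, E[X²]=3.20741; B: μ=8, E[X²]=72; C: μ=0.886792, E[X²]=2.45959; D: μ=6.8, E[X²]=53.04.
E[X] = 0.25·1.04082 + 0.19·8 + 0.28·0.886792 + 0.28·6.8 = 3.93251.
E[X²] = 0.25·3.20741 + 0.19·72 + 0.28·2.45959 + 0.28·53.04 = 30.0217.
Var(X) = E[X²] − (E[X])² = 30.0217 − 15.4646 = 14.5571.
SD(X) = √14.5571 = 3.81538.

3.8154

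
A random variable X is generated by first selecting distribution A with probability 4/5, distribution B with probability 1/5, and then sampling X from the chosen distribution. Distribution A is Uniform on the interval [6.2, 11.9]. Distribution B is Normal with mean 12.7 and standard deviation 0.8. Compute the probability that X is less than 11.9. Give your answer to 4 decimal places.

0.8317

Conditional on each component, P(X < 11.9): A: 1; B: 0.158655.
By total probability, P(X < 11.9) = 0.8·1 + 0.2·0.158655 = 0.831731.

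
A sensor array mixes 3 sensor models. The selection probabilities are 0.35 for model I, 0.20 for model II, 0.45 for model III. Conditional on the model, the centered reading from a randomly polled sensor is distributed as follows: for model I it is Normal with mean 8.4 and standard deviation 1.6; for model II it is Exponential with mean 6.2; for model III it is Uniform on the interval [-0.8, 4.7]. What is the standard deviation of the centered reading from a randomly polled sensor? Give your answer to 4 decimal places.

Per component, I: μ=8.4, E[X²]=73.12; II: μ=6.2, E[X²]=76.88; III: μ=1.95, E[X²]=6.32333.
E[X] = 0.35·8.4 + 0.2·6.2 + 0.45·1.95 = 5.0575.
E[X²] = 0.35·73.12 + 0.2·76.88 + 0.45·6.32333 = 43.8135.
Var(X) = E[X²] − (E[X])² = 43.8135 − 25.5783 = 18.2352.
SD(X) = √18.2352 = 4.27027.

4.2703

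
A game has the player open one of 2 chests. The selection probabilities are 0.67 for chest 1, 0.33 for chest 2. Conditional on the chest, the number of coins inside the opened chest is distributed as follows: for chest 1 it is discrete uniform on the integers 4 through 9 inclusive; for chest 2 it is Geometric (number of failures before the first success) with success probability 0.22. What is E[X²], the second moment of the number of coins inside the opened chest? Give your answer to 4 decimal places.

39.7280

For each component E[X²] = Var + (mean)², giving 1: 45.1667; 2: 28.686.
Overall E[X²] = 0.67·45.1667 + 0.33·28.686 = 39.728.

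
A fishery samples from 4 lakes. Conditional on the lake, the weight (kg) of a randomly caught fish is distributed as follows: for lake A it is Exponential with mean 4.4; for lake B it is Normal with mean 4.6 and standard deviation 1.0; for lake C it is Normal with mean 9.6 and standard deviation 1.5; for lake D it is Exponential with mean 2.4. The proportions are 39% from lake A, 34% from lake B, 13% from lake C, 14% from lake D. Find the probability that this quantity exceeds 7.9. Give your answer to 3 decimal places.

0.183

Conditional on each lake, P(X > 7.9): A: 0.166052; B: 0.000483424; C: 0.871463; D: 0.0371918.
By total probability, P(X > 7.9) = 0.39·0.166052 + 0.34·0.000483424 + 0.13·0.871463 + 0.14·0.0371918 = 0.183422.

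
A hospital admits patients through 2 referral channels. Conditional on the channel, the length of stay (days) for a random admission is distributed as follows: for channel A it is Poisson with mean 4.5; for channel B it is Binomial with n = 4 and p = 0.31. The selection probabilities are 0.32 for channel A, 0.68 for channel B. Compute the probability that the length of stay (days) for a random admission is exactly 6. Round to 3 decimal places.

0.041

Conditional on each channel, P(X = 6): A: 0.12812; B: 0.
By total probability, P(X = 6) = 0.32·0.12812 + 0.68·0 = 0.0409984.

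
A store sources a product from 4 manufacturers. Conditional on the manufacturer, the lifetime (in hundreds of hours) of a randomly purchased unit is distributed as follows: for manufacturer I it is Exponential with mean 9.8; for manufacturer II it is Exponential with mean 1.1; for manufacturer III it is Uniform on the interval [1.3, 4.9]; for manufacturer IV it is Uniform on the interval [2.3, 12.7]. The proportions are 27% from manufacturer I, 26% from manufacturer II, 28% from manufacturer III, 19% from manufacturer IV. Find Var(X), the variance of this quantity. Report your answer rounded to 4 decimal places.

40.5834

Per component, I: μ=9.8, E[X²]=192.08; II: μ=1.1, E[X²]=2.42; III: μ=3.1, E[X²]=10.69; IV: μ=7.5, E[X²]=65.2633.
E[X] = 0.27·9.8 + 0.26·1.1 + 0.28·3.1 + 0.19·7.5 = 5.225.
E[X²] = 0.27·192.08 + 0.26·2.42 + 0.28·10.69 + 0.19·65.2633 = 67.884.
Var(X) = E[X²] − (E[X])² = 67.884 − 27.3006 = 40.5834.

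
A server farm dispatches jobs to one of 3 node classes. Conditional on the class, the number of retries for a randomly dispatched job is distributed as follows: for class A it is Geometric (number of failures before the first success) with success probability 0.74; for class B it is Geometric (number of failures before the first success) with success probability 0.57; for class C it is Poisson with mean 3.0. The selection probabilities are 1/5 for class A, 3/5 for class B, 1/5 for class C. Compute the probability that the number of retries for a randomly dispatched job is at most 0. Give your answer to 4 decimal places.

Conditional on each class, P(X ≤ 0): A: 0.74; B: 0.57; C: 0.0497871.
By total probability, P(X ≤ 0) = 0.2·0.74 + 0.6·0.57 + 0.2·0.0497871 = 0.499957.

0.5000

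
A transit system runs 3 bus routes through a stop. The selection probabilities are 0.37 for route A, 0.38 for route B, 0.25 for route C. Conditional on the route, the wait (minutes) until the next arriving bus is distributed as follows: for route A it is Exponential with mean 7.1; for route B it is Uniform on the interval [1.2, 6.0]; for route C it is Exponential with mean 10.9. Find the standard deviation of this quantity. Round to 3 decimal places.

7.563

Per component, A: μ=7.1, E[X²]=100.82; B: μ=3.6, E[X²]=14.88; C: μ=10.9, E[X²]=237.62.
E[X] = 0.37·7.1 + 0.38·3.6 + 0.25·10.9 = 6.72.
E[X²] = 0.37·100.82 + 0.38·14.88 + 0.25·237.62 = 102.363.
Var(X) = E[X²] − (E[X])² = 102.363 − 45.1584 = 57.2044.
SD(X) = √57.2044 = 7.56336.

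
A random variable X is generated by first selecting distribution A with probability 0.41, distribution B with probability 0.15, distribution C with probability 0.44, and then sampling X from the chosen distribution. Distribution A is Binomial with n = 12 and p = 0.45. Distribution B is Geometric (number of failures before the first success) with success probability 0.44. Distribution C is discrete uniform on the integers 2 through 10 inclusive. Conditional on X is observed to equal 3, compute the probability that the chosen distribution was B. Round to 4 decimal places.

Likelihoods P(X=3 | ·): A: 0.0923261; B: 0.077271; C: 0.111111.
Posterior ∝ prior × likelihood. Numerator for B: 0.15·0.077271 = 0.0115907.
Normalizing constant: 0.41·0.0923261 + 0.15·0.077271 + 0.44·0.111111 = 0.0983332.
P(B | observation) = 0.0115907 / 0.0983332 = 0.117871.

0.1179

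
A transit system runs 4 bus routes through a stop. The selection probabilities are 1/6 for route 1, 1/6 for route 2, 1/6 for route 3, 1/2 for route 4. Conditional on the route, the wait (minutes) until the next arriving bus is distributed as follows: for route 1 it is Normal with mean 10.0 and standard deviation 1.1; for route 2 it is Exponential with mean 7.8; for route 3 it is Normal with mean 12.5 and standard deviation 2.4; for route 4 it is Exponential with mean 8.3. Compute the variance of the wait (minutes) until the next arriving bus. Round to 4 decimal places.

48.4000

Per component, 1: μ=10, E[X²]=101.21; 2: μ=7.8, E[X²]=121.68; 3: μ=12.5, E[X²]=162.01; 4: μ=8.3, E[X²]=137.78.
E[X] = 0.166667·10 + 0.166667·7.8 + 0.166667·12.5 + 0.5·8.3 = 9.2.
E[X²] = 0.166667·101.21 + 0.166667·121.68 + 0.166667·162.01 + 0.5·137.78 = 133.04.
Var(X) = E[X²] − (E[X])² = 133.04 − 84.64 = 48.4.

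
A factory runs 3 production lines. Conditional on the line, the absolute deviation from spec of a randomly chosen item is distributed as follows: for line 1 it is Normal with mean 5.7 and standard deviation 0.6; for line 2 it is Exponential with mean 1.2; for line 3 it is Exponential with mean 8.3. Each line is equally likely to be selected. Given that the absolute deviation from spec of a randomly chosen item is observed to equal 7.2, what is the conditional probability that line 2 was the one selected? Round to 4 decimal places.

Likelihoods f(7.2 | ·): 1: 0.0292138; 2: 0.00206563; 3: 0.050604.
Posterior ∝ prior × likelihood. Numerator for 2: 0.333333·0.00206563 = 0.000688542.
Normalizing constant: 0.333333·0.0292138 + 0.333333·0.00206563 + 0.333333·0.050604 = 0.0272945.
P(2 | observation) = 0.000688542 / 0.0272945 = 0.0252264.

0.0252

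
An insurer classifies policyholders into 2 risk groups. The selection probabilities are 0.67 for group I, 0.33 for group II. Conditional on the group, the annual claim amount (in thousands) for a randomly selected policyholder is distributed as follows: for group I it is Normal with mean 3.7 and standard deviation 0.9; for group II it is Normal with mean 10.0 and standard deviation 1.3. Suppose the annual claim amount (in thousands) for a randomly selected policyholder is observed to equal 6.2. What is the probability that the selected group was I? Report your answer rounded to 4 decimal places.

Likelihoods f(6.2 | ·): I: 0.00935726; II: 0.00428133.
Posterior ∝ prior × likelihood. Numerator for I: 0.67·0.00935726 = 0.00626936.
Normalizing constant: 0.67·0.00935726 + 0.33·0.00428133 = 0.0076822.
P(I | observation) = 0.00626936 / 0.0076822 = 0.816089.

0.8161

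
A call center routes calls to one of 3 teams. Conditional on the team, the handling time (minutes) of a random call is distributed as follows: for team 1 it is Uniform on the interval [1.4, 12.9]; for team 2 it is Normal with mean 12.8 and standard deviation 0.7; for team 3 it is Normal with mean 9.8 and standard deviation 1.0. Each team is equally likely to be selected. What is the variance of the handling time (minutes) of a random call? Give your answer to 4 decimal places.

9.4975

Per component, 1: μ=7.15, E[X²]=62.1433; 2: μ=12.8, E[X²]=164.33; 3: μ=9.8, E[X²]=97.04.
E[X] = 0.333333·7.15 + 0.333333·12.8 + 0.333333·9.8 = 9.91667.
E[X²] = 0.333333·62.1433 + 0.333333·164.33 + 0.333333·97.04 = 107.838.
Var(X) = E[X²] − (E[X])² = 107.838 − 98.3403 = 9.4975.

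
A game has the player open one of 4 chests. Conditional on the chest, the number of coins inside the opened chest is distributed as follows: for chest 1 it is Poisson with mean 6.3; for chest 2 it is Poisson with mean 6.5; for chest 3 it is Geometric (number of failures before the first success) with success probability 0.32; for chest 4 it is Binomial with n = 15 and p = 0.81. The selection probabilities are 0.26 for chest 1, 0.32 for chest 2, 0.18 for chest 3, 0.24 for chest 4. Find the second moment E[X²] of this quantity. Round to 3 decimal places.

For each component E[X²] = Var + (mean)², giving 1: 45.99; 2: 48.75; 3: 11.1562; 4: 149.931.
Overall E[X²] = 0.26·45.99 + 0.32·48.75 + 0.18·11.1562 + 0.24·149.931 = 65.549.

65.549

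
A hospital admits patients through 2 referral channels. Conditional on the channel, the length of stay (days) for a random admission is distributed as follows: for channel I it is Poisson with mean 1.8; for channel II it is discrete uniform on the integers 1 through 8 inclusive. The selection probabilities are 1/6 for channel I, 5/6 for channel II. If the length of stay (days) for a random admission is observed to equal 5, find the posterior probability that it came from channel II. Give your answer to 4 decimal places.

Likelihoods P(X=5 | ·): I: 0.0260286; II: 0.125.
Posterior ∝ prior × likelihood. Numerator for II: 0.833333·0.125 = 0.104167.
Normalizing constant: 0.166667·0.0260286 + 0.833333·0.125 = 0.108505.
P(II | observation) = 0.104167 / 0.108505 = 0.960019.

0.9600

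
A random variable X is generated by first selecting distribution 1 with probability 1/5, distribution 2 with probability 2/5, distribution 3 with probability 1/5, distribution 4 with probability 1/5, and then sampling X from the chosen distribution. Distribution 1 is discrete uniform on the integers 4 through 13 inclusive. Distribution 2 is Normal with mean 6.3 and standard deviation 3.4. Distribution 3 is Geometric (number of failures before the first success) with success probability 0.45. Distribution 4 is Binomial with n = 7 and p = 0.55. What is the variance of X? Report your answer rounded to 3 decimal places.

Per component, 1: μ=8.5, E[X²]=80.5; 2: μ=6.3, E[X²]=51.25; 3: μ=1.22222, E[X²]=4.20988; 4: μ=3.85, E[X²]=16.555.
E[X] = 0.2·8.5 + 0.4·6.3 + 0.2·1.22222 + 0.2·3.85 = 5.23444.
E[X²] = 0.2·80.5 + 0.4·51.25 + 0.2·4.20988 + 0.2·16.555 = 40.753.
Var(X) = E[X²] − (E[X])² = 40.753 − 27.3994 = 13.3536.

13.354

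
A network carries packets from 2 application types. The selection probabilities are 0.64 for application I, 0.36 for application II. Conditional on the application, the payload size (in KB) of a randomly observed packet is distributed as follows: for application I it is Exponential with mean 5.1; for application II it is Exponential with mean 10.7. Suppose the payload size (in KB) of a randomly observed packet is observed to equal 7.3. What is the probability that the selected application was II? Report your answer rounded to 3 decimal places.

0.362

Likelihoods f(7.3 | ·): I: 0.046859; II: 0.0472413.
Posterior ∝ prior × likelihood. Numerator for II: 0.36·0.0472413 = 0.0170069.
Normalizing constant: 0.64·0.046859 + 0.36·0.0472413 = 0.0469966.
P(II | observation) = 0.0170069 / 0.0469966 = 0.361874.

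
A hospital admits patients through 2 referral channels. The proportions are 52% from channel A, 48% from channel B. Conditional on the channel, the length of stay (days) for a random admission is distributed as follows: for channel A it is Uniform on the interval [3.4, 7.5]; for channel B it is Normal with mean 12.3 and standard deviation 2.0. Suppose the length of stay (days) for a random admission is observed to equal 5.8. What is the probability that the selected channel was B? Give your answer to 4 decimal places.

Likelihoods f(5.8 | ·): A: 0.243902; B: 0.00101452.
Posterior ∝ prior × likelihood. Numerator for B: 0.48·0.00101452 = 0.000486972.
Normalizing constant: 0.52·0.243902 + 0.48·0.00101452 = 0.127316.
P(B | observation) = 0.000486972 / 0.127316 = 0.0038249.

0.0038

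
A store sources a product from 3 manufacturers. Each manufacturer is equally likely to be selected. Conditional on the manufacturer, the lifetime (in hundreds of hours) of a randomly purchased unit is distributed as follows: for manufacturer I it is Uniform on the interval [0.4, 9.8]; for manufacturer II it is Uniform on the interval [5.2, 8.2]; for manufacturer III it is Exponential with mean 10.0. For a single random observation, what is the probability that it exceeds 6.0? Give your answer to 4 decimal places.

Conditional on each manufacturer, P(X > 6.0): I: 0.404255; II: 0.733333; III: 0.548812.
By total probability, P(X > 6.0) = 0.333333·0.404255 + 0.333333·0.733333 + 0.333333·0.548812 = 0.562133.

0.5621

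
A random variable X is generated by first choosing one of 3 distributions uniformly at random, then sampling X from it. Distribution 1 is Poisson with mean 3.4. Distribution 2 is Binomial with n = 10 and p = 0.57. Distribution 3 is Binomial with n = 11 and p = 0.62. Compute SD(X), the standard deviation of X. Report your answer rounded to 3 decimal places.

Per component, 1: μ=3.4, E[X²]=14.96; 2: μ=5.7, E[X²]=34.941; 3: μ=6.82, E[X²]=49.104.
E[X] = 0.333333·3.4 + 0.333333·5.7 + 0.333333·6.82 = 5.30667.
E[X²] = 0.333333·14.96 + 0.333333·34.941 + 0.333333·49.104 = 33.0017.
Var(X) = E[X²] − (E[X])² = 33.0017 − 28.1607 = 4.84096.
SD(X) = √4.84096 = 2.20022.

2.200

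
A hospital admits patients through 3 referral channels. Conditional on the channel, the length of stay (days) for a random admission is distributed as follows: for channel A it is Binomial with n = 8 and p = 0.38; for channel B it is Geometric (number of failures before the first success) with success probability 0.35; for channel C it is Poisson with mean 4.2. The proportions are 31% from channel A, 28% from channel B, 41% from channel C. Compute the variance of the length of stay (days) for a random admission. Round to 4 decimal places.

4.7146

Per component, A: μ=3.04, E[X²]=11.1264; B: μ=1.85714, E[X²]=8.7551; C: μ=4.2, E[X²]=21.84.
E[X] = 0.31·3.04 + 0.28·1.85714 + 0.41·4.2 = 3.1844.
E[X²] = 0.31·11.1264 + 0.28·8.7551 + 0.41·21.84 = 14.855.
Var(X) = E[X²] − (E[X])² = 14.855 − 10.1404 = 4.71461.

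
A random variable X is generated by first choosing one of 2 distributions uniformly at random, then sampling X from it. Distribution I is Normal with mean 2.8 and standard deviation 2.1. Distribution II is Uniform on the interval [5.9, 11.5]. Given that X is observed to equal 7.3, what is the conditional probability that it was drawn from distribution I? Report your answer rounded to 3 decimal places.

0.097

Likelihoods f(7.3 | ·): I: 0.0191243; II: 0.178571.
Posterior ∝ prior × likelihood. Numerator for I: 0.5·0.0191243 = 0.00956216.
Normalizing constant: 0.5·0.0191243 + 0.5·0.178571 = 0.0988479.
P(I | observation) = 0.00956216 / 0.0988479 = 0.0967361.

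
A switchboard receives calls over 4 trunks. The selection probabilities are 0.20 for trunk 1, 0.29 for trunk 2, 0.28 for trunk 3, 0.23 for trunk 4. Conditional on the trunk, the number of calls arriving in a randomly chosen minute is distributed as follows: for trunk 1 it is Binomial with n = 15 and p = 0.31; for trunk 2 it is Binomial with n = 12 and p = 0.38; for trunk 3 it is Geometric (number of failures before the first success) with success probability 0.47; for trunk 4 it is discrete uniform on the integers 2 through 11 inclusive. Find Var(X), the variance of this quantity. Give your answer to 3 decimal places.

Per component, 1: μ=4.65, E[X²]=24.831; 2: μ=4.56, E[X²]=23.6208; 3: μ=1.12766, E[X²]=3.67089; 4: μ=6.5, E[X²]=50.5.
E[X] = 0.2·4.65 + 0.29·4.56 + 0.28·1.12766 + 0.23·6.5 = 4.06314.
E[X²] = 0.2·24.831 + 0.29·23.6208 + 0.28·3.67089 + 0.23·50.5 = 24.4591.
Var(X) = E[X²] − (E[X])² = 24.4591 − 16.5091 = 7.94994.

7.950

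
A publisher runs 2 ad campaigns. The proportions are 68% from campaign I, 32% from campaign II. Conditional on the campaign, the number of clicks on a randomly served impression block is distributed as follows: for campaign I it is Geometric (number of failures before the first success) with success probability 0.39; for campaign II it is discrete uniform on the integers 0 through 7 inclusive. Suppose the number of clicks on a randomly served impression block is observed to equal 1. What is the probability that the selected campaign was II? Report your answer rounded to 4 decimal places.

0.1982

Likelihoods P(X=1 | ·): I: 0.2379; II: 0.125.
Posterior ∝ prior × likelihood. Numerator for II: 0.32·0.125 = 0.04.
Normalizing constant: 0.68·0.2379 + 0.32·0.125 = 0.201772.
P(II | observation) = 0.04 / 0.201772 = 0.198244.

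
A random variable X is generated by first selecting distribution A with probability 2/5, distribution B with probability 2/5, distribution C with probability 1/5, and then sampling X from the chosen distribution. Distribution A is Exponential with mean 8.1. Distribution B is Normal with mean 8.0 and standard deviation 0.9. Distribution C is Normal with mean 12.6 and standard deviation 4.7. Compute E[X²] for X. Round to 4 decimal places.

114.5820

For each component E[X²] = Var + (mean)², giving A: 131.22; B: 64.81; C: 180.85.
Overall E[X²] = 0.4·131.22 + 0.4·64.81 + 0.2·180.85 = 114.582.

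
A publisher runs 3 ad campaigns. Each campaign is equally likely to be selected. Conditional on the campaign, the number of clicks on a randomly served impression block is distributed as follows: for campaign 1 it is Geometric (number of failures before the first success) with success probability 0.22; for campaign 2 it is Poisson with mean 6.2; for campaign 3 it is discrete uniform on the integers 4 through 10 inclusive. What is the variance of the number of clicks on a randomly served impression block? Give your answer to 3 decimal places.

Per component, 1: μ=3.54545, E[X²]=28.686; 2: μ=6.2, E[X²]=44.64; 3: μ=7, E[X²]=53.
E[X] = 0.333333·3.54545 + 0.333333·6.2 + 0.333333·7 = 5.58182.
E[X²] = 0.333333·28.686 + 0.333333·44.64 + 0.333333·53 = 42.1087.
Var(X) = E[X²] − (E[X])² = 42.1087 − 31.1567 = 10.952.

10.952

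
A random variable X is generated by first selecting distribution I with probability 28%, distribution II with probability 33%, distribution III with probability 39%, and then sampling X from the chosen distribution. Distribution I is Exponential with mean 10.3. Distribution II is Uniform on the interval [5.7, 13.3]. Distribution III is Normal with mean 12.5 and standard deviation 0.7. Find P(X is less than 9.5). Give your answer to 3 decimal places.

0.334

Conditional on each component, P(X < 9.5): I: 0.602408; II: 0.5; III: 9.10765e-06.
By total probability, P(X < 9.5) = 0.28·0.602408 + 0.33·0.5 + 0.39·9.10765e-06 = 0.333678.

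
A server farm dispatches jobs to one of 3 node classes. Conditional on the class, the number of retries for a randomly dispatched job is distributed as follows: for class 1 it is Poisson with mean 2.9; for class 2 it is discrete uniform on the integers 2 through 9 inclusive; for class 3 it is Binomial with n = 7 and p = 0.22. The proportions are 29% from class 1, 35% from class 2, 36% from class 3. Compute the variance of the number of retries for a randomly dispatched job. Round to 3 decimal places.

5.966

Per component, 1: μ=2.9, E[X²]=11.31; 2: μ=5.5, E[X²]=35.5; 3: μ=1.54, E[X²]=3.5728.
E[X] = 0.29·2.9 + 0.35·5.5 + 0.36·1.54 = 3.3204.
E[X²] = 0.29·11.31 + 0.35·35.5 + 0.36·3.5728 = 16.9911.
Var(X) = E[X²] − (E[X])² = 16.9911 − 11.0251 = 5.96605.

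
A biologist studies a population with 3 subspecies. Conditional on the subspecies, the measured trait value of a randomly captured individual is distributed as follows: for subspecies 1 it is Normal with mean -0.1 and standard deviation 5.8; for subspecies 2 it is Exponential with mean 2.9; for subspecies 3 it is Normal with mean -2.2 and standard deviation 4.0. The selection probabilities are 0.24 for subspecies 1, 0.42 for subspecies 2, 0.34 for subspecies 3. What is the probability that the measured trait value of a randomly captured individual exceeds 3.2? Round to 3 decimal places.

0.238

Conditional on each subspecies, P(X > 3.2): 1: 0.28469; 2: 0.331725; 3: 0.088508.
By total probability, P(X > 3.2) = 0.24·0.28469 + 0.42·0.331725 + 0.34·0.088508 = 0.237743.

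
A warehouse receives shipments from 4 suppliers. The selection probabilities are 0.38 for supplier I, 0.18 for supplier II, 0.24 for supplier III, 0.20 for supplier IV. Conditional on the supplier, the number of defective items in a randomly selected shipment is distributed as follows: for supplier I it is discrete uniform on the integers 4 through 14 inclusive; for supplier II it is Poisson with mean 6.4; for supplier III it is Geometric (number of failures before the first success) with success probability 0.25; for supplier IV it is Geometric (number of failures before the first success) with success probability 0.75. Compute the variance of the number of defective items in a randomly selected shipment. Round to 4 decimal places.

Per component, I: μ=9, E[X²]=91; II: μ=6.4, E[X²]=47.36; III: μ=3, E[X²]=21; IV: μ=0.333333, E[X²]=0.555556.
E[X] = 0.38·9 + 0.18·6.4 + 0.24·3 + 0.2·0.333333 = 5.35867.
E[X²] = 0.38·91 + 0.18·47.36 + 0.24·21 + 0.2·0.555556 = 48.2559.
Var(X) = E[X²] − (E[X])² = 48.2559 − 28.7153 = 19.5406.

19.5406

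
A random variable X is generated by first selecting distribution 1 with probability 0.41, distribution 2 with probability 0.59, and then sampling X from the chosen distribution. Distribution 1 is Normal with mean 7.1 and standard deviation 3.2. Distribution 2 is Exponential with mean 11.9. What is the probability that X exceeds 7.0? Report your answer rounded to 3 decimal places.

Conditional on each component, P(X > 7.0): 1: 0.512465; 2: 0.555306.
By total probability, P(X > 7.0) = 0.41·0.512465 + 0.59·0.555306 = 0.537741.

0.538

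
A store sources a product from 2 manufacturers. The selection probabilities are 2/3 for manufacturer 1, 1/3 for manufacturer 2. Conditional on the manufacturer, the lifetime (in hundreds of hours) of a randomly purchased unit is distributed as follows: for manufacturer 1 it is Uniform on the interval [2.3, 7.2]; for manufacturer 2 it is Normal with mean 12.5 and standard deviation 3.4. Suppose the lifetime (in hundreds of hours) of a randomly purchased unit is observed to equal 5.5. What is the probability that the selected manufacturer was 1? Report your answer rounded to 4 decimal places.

Likelihoods f(5.5 | ·): 1: 0.204082; 2: 0.0140928.
Posterior ∝ prior × likelihood. Numerator for 1: 0.666667·0.204082 = 0.136054.
Normalizing constant: 0.666667·0.204082 + 0.333333·0.0140928 = 0.140752.
P(1 | observation) = 0.136054 / 0.140752 = 0.966625.

0.9666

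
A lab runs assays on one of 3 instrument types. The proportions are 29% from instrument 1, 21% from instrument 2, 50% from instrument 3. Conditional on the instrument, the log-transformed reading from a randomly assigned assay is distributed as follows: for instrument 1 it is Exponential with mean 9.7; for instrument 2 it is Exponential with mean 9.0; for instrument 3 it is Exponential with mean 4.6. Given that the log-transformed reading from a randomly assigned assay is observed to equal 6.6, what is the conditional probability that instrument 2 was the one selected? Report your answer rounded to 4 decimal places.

0.2146

Likelihoods f(6.6 | ·): 1: 0.052207; 2: 0.0533673; 3: 0.0517755.
Posterior ∝ prior × likelihood. Numerator for 2: 0.21·0.0533673 = 0.0112071.
Normalizing constant: 0.29·0.052207 + 0.21·0.0533673 + 0.5·0.0517755 = 0.0522349.
P(2 | observation) = 0.0112071 / 0.0522349 = 0.214552.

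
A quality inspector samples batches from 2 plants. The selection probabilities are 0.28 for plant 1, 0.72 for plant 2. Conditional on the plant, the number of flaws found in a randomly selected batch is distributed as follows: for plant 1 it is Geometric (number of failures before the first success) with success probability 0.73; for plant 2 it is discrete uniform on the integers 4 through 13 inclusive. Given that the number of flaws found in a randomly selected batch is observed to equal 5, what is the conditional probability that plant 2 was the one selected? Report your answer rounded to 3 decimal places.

0.996

Likelihoods P(X=5 | ·): 1: 0.00104747; 2: 0.1.
Posterior ∝ prior × likelihood. Numerator for 2: 0.72·0.1 = 0.072.
Normalizing constant: 0.28·0.00104747 + 0.72·0.1 = 0.0722933.
P(2 | observation) = 0.072 / 0.0722933 = 0.995943.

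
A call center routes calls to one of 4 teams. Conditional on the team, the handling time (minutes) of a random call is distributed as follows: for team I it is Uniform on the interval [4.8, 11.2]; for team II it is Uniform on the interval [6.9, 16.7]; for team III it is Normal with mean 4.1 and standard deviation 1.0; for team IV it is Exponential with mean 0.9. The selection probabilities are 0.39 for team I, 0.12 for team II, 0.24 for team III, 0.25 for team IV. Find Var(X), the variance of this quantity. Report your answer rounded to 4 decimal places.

Per component, I: μ=8, E[X²]=67.4133; II: μ=11.8, E[X²]=147.243; III: μ=4.1, E[X²]=17.81; IV: μ=0.9, E[X²]=1.62.
E[X] = 0.39·8 + 0.12·11.8 + 0.24·4.1 + 0.25·0.9 = 5.745.
E[X²] = 0.39·67.4133 + 0.12·147.243 + 0.24·17.81 + 0.25·1.62 = 48.6398.
Var(X) = E[X²] − (E[X])² = 48.6398 − 33.005 = 15.6348.

15.6348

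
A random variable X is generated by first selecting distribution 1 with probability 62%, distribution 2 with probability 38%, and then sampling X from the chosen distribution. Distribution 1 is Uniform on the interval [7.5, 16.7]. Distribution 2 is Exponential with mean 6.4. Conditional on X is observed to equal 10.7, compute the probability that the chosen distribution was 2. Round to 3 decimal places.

Likelihoods f(10.7 | ·): 1: 0.108696; 2: 0.0293585.
Posterior ∝ prior × likelihood. Numerator for 2: 0.38·0.0293585 = 0.0111562.
Normalizing constant: 0.62·0.108696 + 0.38·0.0293585 = 0.0785475.
P(2 | observation) = 0.0111562 / 0.0785475 = 0.142032.

0.142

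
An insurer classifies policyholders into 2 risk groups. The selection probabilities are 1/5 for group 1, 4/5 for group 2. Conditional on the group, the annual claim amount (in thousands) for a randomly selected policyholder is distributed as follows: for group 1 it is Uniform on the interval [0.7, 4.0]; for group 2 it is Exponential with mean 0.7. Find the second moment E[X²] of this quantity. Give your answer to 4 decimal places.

2.0700

For each component E[X²] = Var + (mean)², giving 1: 6.43; 2: 0.98.
Overall E[X²] = 0.2·6.43 + 0.8·0.98 = 2.07.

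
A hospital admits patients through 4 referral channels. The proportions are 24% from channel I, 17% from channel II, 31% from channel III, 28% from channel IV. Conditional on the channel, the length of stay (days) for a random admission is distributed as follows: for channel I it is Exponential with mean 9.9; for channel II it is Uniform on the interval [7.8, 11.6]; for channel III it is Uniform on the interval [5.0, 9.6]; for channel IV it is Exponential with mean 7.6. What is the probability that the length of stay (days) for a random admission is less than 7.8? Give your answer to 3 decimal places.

0.499

Conditional on each channel, P(X < 7.8): I: 0.545191; II: 0; III: 0.608696; IV: 0.641675.
By total probability, P(X < 7.8) = 0.24·0.545191 + 0.17·0 + 0.31·0.608696 + 0.28·0.641675 = 0.499211.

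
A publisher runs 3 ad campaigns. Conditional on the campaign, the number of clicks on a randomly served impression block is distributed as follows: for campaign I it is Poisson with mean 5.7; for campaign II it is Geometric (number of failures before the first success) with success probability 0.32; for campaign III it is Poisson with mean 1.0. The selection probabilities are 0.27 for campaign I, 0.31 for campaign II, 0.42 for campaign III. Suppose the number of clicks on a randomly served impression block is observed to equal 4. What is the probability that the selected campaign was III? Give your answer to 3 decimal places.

Likelihoods P(X=4 | ·): I: 0.147167; II: 0.0684204; III: 0.0153283.
Posterior ∝ prior × likelihood. Numerator for III: 0.42·0.0153283 = 0.00643789.
Normalizing constant: 0.27·0.147167 + 0.31·0.0684204 + 0.42·0.0153283 = 0.0673832.
P(III | observation) = 0.00643789 / 0.0673832 = 0.0955414.

0.096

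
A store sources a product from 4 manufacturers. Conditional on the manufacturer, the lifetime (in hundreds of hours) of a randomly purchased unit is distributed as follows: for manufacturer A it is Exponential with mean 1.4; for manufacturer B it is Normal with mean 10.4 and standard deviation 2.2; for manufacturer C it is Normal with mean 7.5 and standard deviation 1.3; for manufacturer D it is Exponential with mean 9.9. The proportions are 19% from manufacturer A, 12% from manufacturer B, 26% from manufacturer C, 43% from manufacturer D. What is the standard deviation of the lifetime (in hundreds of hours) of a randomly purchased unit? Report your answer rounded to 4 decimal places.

Per component, A: μ=1.4, E[X²]=3.92; B: μ=10.4, E[X²]=113; C: μ=7.5, E[X²]=57.94; D: μ=9.9, E[X²]=196.02.
E[X] = 0.19·1.4 + 0.12·10.4 + 0.26·7.5 + 0.43·9.9 = 7.721.
E[X²] = 0.19·3.92 + 0.12·113 + 0.26·57.94 + 0.43·196.02 = 113.658.
Var(X) = E[X²] − (E[X])² = 113.658 − 59.6138 = 54.044.
SD(X) = √54.044 = 7.35146.

7.3515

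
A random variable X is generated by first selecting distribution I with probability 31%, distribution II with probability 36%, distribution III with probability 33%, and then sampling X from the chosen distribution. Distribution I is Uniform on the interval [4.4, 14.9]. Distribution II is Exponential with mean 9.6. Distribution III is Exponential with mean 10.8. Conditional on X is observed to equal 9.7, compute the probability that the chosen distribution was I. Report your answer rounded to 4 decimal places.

Likelihoods f(9.7 | ·): I: 0.0952381; II: 0.0379237; III: 0.0377151.
Posterior ∝ prior × likelihood. Numerator for I: 0.31·0.0952381 = 0.0295238.
Normalizing constant: 0.31·0.0952381 + 0.36·0.0379237 + 0.33·0.0377151 = 0.0556223.
P(I | observation) = 0.0295238 / 0.0556223 = 0.530791.

0.5308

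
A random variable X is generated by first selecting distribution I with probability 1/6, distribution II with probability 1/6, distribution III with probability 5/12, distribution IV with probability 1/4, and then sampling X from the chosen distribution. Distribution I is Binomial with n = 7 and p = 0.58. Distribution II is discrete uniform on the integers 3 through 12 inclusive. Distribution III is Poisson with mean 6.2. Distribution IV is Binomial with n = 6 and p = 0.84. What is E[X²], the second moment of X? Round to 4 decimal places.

For each component E[X²] = Var + (mean)², giving I: 18.1888; II: 64.5; III: 44.64; IV: 26.208.
Overall E[X²] = 0.166667·18.1888 + 0.166667·64.5 + 0.416667·44.64 + 0.25·26.208 = 38.9335.

38.9335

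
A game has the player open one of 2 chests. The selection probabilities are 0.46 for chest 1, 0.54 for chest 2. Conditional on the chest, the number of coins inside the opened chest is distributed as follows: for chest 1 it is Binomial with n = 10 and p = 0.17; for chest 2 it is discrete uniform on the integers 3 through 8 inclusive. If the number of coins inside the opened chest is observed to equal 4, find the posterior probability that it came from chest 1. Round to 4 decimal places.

0.2267

Likelihoods P(X=4 | ·): 1: 0.0573434; 2: 0.166667.
Posterior ∝ prior × likelihood. Numerator for 1: 0.46·0.0573434 = 0.026378.
Normalizing constant: 0.46·0.0573434 + 0.54·0.166667 = 0.116378.
P(1 | observation) = 0.026378 / 0.116378 = 0.226658.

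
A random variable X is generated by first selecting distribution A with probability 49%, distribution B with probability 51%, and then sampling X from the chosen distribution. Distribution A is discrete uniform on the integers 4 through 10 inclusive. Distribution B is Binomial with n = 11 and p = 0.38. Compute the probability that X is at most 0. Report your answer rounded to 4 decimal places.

0.0027

Conditional on each component, P(X ≤ 0): A: 0; B: 0.00520366.
By total probability, P(X ≤ 0) = 0.49·0 + 0.51·0.00520366 = 0.00265386.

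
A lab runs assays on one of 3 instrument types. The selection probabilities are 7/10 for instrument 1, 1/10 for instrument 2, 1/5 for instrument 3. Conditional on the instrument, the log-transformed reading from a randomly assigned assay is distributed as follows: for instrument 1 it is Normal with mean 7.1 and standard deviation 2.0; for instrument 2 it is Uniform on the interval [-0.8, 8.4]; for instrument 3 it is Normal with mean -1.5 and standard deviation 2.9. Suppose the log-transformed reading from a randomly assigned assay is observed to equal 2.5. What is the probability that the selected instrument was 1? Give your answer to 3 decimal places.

0.316

Likelihoods f(2.5 | ·): 1: 0.0141635; 2: 0.108696; 3: 0.0531362.
Posterior ∝ prior × likelihood. Numerator for 1: 0.7·0.0141635 = 0.00991446.
Normalizing constant: 0.7·0.0141635 + 0.1·0.108696 + 0.2·0.0531362 = 0.0314113.
P(1 | observation) = 0.00991446 / 0.0314113 = 0.315634.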